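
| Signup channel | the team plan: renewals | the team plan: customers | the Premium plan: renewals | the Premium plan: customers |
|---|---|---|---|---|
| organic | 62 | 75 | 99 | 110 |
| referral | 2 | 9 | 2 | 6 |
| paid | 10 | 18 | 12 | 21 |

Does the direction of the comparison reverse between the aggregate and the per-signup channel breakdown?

No

Organic: the team plan 62/75 = 82.7%, the Premium plan 99/110 = 90.0% → the Premium plan
Referral: the team plan 2/9 = 22.2%, the Premium plan 2/6 = 33.3% → the Premium plan
Paid: the team plan 10/18 = 55.6%, the Premium plan 12/21 = 57.1% → the Premium plan
Overall: the team plan 74/102 = 72.5%, the Premium plan 113/137 = 82.5% → the Premium plan
The Premium plan wins overall and in every signup group — no reversal.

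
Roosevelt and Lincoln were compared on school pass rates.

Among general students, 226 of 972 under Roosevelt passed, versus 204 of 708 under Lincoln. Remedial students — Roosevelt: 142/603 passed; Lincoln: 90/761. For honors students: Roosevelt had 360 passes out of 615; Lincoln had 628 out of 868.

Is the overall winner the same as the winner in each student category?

General: Roosevelt 226/972 = 23.3%, Lincoln 204/708 = 28.8% → Lincoln
Remedial: Roosevelt 142/603 = 23.5%, Lincoln 90/761 = 11.8% → Roosevelt
Honors: Roosevelt 360/615 = 58.5%, Lincoln 628/868 = 72.4% → Lincoln
Overall: Roosevelt 728/2190 = 33.2%, Lincoln 922/2337 = 39.5% → Lincoln
Neither sweeps: Roosevelt wins 1 of 3 groups, Lincoln wins 2. Lincoln wins overall but not every group — no Simpson reversal.

No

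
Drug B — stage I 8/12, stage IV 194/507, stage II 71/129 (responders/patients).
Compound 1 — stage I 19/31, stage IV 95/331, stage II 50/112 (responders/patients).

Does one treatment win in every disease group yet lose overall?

Stage I: Drug B 8/12 = 66.7%, Compound 1 19/31 = 61.3% → Drug B
Stage IV: Drug B 194/507 = 38.3%, Compound 1 95/331 = 28.7% → Drug B
Stage II: Drug B 71/129 = 55.0%, Compound 1 50/112 = 44.6% → Drug B
Overall: Drug B 273/648 = 42.1%, Compound 1 164/474 = 34.6% → Drug B
Drug B wins overall and in every disease group — no reversal.

No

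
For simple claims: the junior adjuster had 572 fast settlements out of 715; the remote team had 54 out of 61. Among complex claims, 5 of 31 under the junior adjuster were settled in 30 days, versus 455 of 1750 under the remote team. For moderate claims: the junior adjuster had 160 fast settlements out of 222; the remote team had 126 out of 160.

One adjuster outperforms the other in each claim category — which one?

Simple: the junior adjuster 572/715 = 80.0%, the remote team 54/61 = 88.5% → the remote team
Complex: the junior adjuster 5/31 = 16.1%, the remote team 455/1750 = 26.0% → the remote team
Moderate: the junior adjuster 160/222 = 72.1%, the remote team 126/160 = 78.8% → the remote team
The remote team has the higher rate in all 3 groups.

the remote team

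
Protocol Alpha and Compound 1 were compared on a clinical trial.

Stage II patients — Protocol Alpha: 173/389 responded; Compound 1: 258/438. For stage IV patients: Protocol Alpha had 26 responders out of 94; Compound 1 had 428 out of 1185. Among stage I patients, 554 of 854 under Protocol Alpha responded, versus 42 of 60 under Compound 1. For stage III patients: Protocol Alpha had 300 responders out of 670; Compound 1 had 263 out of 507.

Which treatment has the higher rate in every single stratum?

Stage II: Protocol Alpha 173/389 = 44.5%, Compound 1 258/438 = 58.9% → Compound 1
Stage IV: Protocol Alpha 26/94 = 27.7%, Compound 1 428/1185 = 36.1% → Compound 1
Stage I: Protocol Alpha 554/854 = 64.9%, Compound 1 42/60 = 70.0% → Compound 1
Stage III: Protocol Alpha 300/670 = 44.8%, Compound 1 263/507 = 51.9% → Compound 1
Compound 1 has the higher rate in all 4 groups.

Compound 1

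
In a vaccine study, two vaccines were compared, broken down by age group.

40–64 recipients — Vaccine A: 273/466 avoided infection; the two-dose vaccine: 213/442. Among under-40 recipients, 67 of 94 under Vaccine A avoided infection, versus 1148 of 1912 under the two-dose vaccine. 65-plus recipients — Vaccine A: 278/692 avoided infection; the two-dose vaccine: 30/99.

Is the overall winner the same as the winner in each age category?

No

40–64: Vaccine A 273/466 = 58.6%, the two-dose vaccine 213/442 = 48.2% → Vaccine A
Under-40: Vaccine A 67/94 = 71.3%, the two-dose vaccine 1148/1912 = 60.0% → Vaccine A
65-plus: Vaccine A 278/692 = 40.2%, the two-dose vaccine 30/99 = 30.3% → Vaccine A
Overall: Vaccine A 618/1252 = 49.4%, the two-dose vaccine 1391/2453 = 56.7% → the two-dose vaccine
Vaccine A wins each age group but the two-dose vaccine wins overall — the comparison reverses. Vaccine A's recipients skew toward 65-plus, which has a lower base rate.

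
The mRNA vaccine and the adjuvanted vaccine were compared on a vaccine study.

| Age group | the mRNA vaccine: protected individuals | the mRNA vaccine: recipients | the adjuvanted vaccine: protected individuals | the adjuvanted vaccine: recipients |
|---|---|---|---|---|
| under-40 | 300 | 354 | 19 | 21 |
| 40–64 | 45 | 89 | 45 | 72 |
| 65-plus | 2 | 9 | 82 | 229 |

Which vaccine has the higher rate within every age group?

Under-40: the mRNA vaccine 300/354 = 84.7%, the adjuvanted vaccine 19/21 = 90.5% → the adjuvanted vaccine
40–64: the mRNA vaccine 45/89 = 50.6%, the adjuvanted vaccine 45/72 = 62.5% → the adjuvanted vaccine
65-plus: the mRNA vaccine 2/9 = 22.2%, the adjuvanted vaccine 82/229 = 35.8% → the adjuvanted vaccine
The adjuvanted vaccine has the higher rate in all 3 groups.

the adjuvanted vaccine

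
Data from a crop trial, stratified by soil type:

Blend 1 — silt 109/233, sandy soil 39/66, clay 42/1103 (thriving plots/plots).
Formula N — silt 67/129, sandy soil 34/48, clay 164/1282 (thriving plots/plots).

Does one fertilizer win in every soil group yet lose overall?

Silt: Blend 1 109/233 = 46.8%, Formula N 67/129 = 51.9% → Formula N
Sandy soil: Blend 1 39/66 = 59.1%, Formula N 34/48 = 70.8% → Formula N
Clay: Blend 1 42/1103 = 3.8%, Formula N 164/1282 = 12.8% → Formula N
Overall: Blend 1 190/1402 = 13.6%, Formula N 265/1459 = 18.2% → Formula N
Formula N wins overall and in every soil group — no reversal.

No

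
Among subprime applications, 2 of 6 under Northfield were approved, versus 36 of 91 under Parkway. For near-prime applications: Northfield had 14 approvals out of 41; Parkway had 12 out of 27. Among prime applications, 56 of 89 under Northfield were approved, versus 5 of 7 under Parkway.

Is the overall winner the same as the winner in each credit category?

No

Subprime: Northfield 2/6 = 33.3%, Parkway 36/91 = 39.6% → Parkway
Near-prime: Northfield 14/41 = 34.1%, Parkway 12/27 = 44.4% → Parkway
Prime: Northfield 56/89 = 62.9%, Parkway 5/7 = 71.4% → Parkway
Overall: Northfield 72/136 = 52.9%, Parkway 53/125 = 42.4% → Northfield
Parkway wins each credit group but Northfield wins overall — the comparison reverses. Parkway's applications skew toward subprime, which has a lower base rate.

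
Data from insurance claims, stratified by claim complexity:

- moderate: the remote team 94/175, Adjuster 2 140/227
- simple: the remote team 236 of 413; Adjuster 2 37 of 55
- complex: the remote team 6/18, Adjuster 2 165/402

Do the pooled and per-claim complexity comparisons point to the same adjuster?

No

Moderate: the remote team 94/175 = 53.7%, Adjuster 2 140/227 = 61.7% → Adjuster 2
Simple: the remote team 236/413 = 57.1%, Adjuster 2 37/55 = 67.3% → Adjuster 2
Complex: the remote team 6/18 = 33.3%, Adjuster 2 165/402 = 41.0% → Adjuster 2
Overall: the remote team 336/606 = 55.4%, Adjuster 2 342/684 = 50.0% → the remote team
Adjuster 2 wins each claim group but the remote team wins overall — the comparison reverses. Adjuster 2's claims skew toward complex, which has a lower base rate.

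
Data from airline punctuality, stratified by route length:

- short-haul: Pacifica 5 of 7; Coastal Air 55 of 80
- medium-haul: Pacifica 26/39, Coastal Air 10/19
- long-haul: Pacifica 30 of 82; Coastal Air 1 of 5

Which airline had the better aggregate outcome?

Short-haul: Pacifica 5/7 = 71.4%, Coastal Air 55/80 = 68.8% → Pacifica
Medium-haul: Pacifica 26/39 = 66.7%, Coastal Air 10/19 = 52.6% → Pacifica
Long-haul: Pacifica 30/82 = 36.6%, Coastal Air 1/5 = 20.0% → Pacifica
Overall: Pacifica 61/128 = 47.7%, Coastal Air 66/104 = 63.5% → Coastal Air
(Pacifica wins every route group but Coastal Air wins overall — Pacifica's flights skew toward the low-rate long-haul group.)

Coastal Air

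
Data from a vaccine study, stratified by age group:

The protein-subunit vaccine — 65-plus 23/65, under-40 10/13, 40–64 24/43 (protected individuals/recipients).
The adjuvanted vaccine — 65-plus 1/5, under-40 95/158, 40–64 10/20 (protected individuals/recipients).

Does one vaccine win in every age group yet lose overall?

65-plus: the protein-subunit vaccine 23/65 = 35.4%, the adjuvanted vaccine 1/5 = 20.0% → the protein-subunit vaccine
Under-40: the protein-subunit vaccine 10/13 = 76.9%, the adjuvanted vaccine 95/158 = 60.1% → the protein-subunit vaccine
40–64: the protein-subunit vaccine 24/43 = 55.8%, the adjuvanted vaccine 10/20 = 50.0% → the protein-subunit vaccine
Overall: the protein-subunit vaccine 57/121 = 47.1%, the adjuvanted vaccine 106/183 = 57.9% → the adjuvanted vaccine
The protein-subunit vaccine wins each age group but the adjuvanted vaccine wins overall — the comparison reverses. The protein-subunit vaccine's recipients skew toward 65-plus, which has a lower base rate.

Yes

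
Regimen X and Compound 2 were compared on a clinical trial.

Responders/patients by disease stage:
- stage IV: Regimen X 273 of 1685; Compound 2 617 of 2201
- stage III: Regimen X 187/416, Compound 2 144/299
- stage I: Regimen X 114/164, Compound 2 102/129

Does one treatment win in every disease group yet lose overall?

No

Stage IV: Regimen X 273/1685 = 16.2%, Compound 2 617/2201 = 28.0% → Compound 2
Stage III: Regimen X 187/416 = 45.0%, Compound 2 144/299 = 48.2% → Compound 2
Stage I: Regimen X 114/164 = 69.5%, Compound 2 102/129 = 79.1% → Compound 2
Overall: Regimen X 574/2265 = 25.3%, Compound 2 863/2629 = 32.8% → Compound 2
Compound 2 wins overall and in every disease group — no reversal.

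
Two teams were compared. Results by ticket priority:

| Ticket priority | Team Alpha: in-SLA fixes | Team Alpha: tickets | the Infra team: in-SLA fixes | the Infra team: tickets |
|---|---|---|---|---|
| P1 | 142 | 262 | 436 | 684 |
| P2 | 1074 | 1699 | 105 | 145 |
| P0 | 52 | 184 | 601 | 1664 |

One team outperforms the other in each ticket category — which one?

the Infra team

P1: Team Alpha 142/262 = 54.2%, the Infra team 436/684 = 63.7% → the Infra team
P2: Team Alpha 1074/1699 = 63.2%, the Infra team 105/145 = 72.4% → the Infra team
P0: Team Alpha 52/184 = 28.3%, the Infra team 601/1664 = 36.1% → the Infra team
The Infra team has the higher rate in all 3 groups.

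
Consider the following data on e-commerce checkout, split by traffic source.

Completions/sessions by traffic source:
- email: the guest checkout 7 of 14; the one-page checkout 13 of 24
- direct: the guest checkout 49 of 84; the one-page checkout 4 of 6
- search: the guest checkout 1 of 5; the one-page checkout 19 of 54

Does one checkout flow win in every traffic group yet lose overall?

Email: the guest checkout 7/14 = 50.0%, the one-page checkout 13/24 = 54.2% → the one-page checkout
Direct: the guest checkout 49/84 = 58.3%, the one-page checkout 4/6 = 66.7% → the one-page checkout
Search: the guest checkout 1/5 = 20.0%, the one-page checkout 19/54 = 35.2% → the one-page checkout
Overall: the guest checkout 57/103 = 55.3%, the one-page checkout 36/84 = 42.9% → the guest checkout
The one-page checkout wins each traffic group but the guest checkout wins overall — the comparison reverses. The one-page checkout's sessions skew toward search, which has a lower base rate.

Yes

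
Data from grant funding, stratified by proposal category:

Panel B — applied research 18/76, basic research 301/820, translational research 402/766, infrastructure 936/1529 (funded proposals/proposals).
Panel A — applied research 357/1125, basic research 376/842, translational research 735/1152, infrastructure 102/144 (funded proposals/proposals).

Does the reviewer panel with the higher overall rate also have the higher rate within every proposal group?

No

Applied research: Panel B 18/76 = 23.7%, Panel A 357/1125 = 31.7% → Panel A
Basic research: Panel B 301/820 = 36.7%, Panel A 376/842 = 44.7% → Panel A
Translational research: Panel B 402/766 = 52.5%, Panel A 735/1152 = 63.8% → Panel A
Infrastructure: Panel B 936/1529 = 61.2%, Panel A 102/144 = 70.8% → Panel A
Overall: Panel B 1657/3191 = 51.9%, Panel A 1570/3263 = 48.1% → Panel B
Panel A wins each proposal group but Panel B wins overall — the comparison reverses. Panel A's proposals skew toward applied research, which has a lower base rate.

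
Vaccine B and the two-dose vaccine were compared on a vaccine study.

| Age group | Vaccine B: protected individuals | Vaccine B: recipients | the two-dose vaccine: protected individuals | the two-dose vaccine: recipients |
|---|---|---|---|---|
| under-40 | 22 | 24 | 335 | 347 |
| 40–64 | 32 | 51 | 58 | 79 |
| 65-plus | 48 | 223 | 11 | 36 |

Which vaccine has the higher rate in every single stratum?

the two-dose vaccine

Under-40: Vaccine B 22/24 = 91.7%, the two-dose vaccine 335/347 = 96.5% → the two-dose vaccine
40–64: Vaccine B 32/51 = 62.7%, the two-dose vaccine 58/79 = 73.4% → the two-dose vaccine
65-plus: Vaccine B 48/223 = 21.5%, the two-dose vaccine 11/36 = 30.6% → the two-dose vaccine
The two-dose vaccine has the higher rate in all 3 groups.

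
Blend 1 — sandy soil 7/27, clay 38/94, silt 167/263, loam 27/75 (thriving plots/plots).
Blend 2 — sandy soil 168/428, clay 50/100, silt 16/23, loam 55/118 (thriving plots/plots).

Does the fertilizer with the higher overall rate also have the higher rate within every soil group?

Sandy soil: Blend 1 7/27 = 25.9%, Blend 2 168/428 = 39.3% → Blend 2
Clay: Blend 1 38/94 = 40.4%, Blend 2 50/100 = 50.0% → Blend 2
Silt: Blend 1 167/263 = 63.5%, Blend 2 16/23 = 69.6% → Blend 2
Loam: Blend 1 27/75 = 36.0%, Blend 2 55/118 = 46.6% → Blend 2
Overall: Blend 1 239/459 = 52.1%, Blend 2 289/669 = 43.2% → Blend 1
Blend 2 wins each soil group but Blend 1 wins overall — the comparison reverses. Blend 2's plots skew toward sandy soil, which has a lower base rate.

No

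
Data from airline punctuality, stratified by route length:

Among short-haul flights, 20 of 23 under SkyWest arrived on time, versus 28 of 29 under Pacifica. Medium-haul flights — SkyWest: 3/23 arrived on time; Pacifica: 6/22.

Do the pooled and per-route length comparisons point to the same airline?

Yes

Short-haul: SkyWest 20/23 = 87.0%, Pacifica 28/29 = 96.6% → Pacifica
Medium-haul: SkyWest 3/23 = 13.0%, Pacifica 6/22 = 27.3% → Pacifica
Overall: SkyWest 23/46 = 50.0%, Pacifica 34/51 = 66.7% → Pacifica
Pacifica wins overall and in every route group — no reversal.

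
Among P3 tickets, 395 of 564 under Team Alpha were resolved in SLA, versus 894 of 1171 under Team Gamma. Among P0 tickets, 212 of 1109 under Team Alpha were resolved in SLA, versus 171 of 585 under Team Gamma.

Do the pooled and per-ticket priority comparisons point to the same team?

P3: Team Alpha 395/564 = 70.0%, Team Gamma 894/1171 = 76.3% → Team Gamma
P0: Team Alpha 212/1109 = 19.1%, Team Gamma 171/585 = 29.2% → Team Gamma
Overall: Team Alpha 607/1673 = 36.3%, Team Gamma 1065/1756 = 60.6% → Team Gamma
Team Gamma wins overall and in every ticket group — no reversal.

Yes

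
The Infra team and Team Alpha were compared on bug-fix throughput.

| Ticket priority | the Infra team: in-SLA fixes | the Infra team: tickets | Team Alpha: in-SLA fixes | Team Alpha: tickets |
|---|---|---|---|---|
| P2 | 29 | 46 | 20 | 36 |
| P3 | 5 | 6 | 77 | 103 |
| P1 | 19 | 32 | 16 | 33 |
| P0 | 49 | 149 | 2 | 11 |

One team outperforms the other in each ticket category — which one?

the Infra team

P2: the Infra team 29/46 = 63.0%, Team Alpha 20/36 = 55.6% → the Infra team
P3: the Infra team 5/6 = 83.3%, Team Alpha 77/103 = 74.8% → the Infra team
P1: the Infra team 19/32 = 59.4%, Team Alpha 16/33 = 48.5% → the Infra team
P0: the Infra team 49/149 = 32.9%, Team Alpha 2/11 = 18.2% → the Infra team
The Infra team has the higher rate in all 4 groups.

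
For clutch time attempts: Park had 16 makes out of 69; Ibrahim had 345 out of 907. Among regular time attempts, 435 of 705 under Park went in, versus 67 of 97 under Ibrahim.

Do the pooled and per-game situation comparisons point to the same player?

No

Clutch time: Park 16/69 = 23.2%, Ibrahim 345/907 = 38.0% → Ibrahim
Regular time: Park 435/705 = 61.7%, Ibrahim 67/97 = 69.1% → Ibrahim
Overall: Park 451/774 = 58.3%, Ibrahim 412/1004 = 41.0% → Park
Ibrahim wins each game group but Park wins overall — the comparison reverses. Ibrahim's attempts skew toward clutch time, which has a lower base rate.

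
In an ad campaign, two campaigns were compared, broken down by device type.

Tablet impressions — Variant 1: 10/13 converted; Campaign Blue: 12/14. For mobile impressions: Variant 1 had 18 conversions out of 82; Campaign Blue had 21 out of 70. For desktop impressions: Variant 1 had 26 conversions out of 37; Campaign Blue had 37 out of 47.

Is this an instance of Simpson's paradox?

Tablet: Variant 1 10/13 = 76.9%, Campaign Blue 12/14 = 85.7% → Campaign Blue
Mobile: Variant 1 18/82 = 22.0%, Campaign Blue 21/70 = 30.0% → Campaign Blue
Desktop: Variant 1 26/37 = 70.3%, Campaign Blue 37/47 = 78.7% → Campaign Blue
Overall: Variant 1 54/132 = 40.9%, Campaign Blue 70/131 = 53.4% → Campaign Blue
Campaign Blue wins overall and in every device group — no reversal.

No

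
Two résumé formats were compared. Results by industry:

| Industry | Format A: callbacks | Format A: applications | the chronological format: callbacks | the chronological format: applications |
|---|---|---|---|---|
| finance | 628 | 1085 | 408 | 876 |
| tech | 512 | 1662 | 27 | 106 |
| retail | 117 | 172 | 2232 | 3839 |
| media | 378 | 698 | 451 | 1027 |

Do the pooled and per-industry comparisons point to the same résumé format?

No

Finance: Format A 628/1085 = 57.9%, the chronological format 408/876 = 46.6% → Format A
Tech: Format A 512/1662 = 30.8%, the chronological format 27/106 = 25.5% → Format A
Retail: Format A 117/172 = 68.0%, the chronological format 2232/3839 = 58.1% → Format A
Media: Format A 378/698 = 54.2%, the chronological format 451/1027 = 43.9% → Format A
Overall: Format A 1635/3617 = 45.2%, the chronological format 3118/5848 = 53.3% → the chronological format
Format A wins each industry group but the chronological format wins overall — the comparison reverses. Format A's applications skew toward tech, which has a lower base rate.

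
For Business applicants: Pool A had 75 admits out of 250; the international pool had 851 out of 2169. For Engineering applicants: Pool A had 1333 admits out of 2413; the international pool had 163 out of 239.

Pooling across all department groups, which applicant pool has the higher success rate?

Business: Pool A 75/250 = 30.0%, the international pool 851/2169 = 39.2% → the international pool
Engineering: Pool A 1333/2413 = 55.2%, the international pool 163/239 = 68.2% → the international pool
Overall: Pool A 1408/2663 = 52.9%, the international pool 1014/2408 = 42.1% → Pool A
(The international pool wins every department group but Pool A wins overall — the international pool's applicants skew toward the low-rate Business group.)

Pool A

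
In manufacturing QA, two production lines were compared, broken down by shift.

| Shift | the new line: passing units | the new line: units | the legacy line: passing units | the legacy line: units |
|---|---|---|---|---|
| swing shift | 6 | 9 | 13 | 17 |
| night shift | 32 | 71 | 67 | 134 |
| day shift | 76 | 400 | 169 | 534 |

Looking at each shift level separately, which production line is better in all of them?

Swing shift: the new line 6/9 = 66.7%, the legacy line 13/17 = 76.5% → the legacy line
Night shift: the new line 32/71 = 45.1%, the legacy line 67/134 = 50.0% → the legacy line
Day shift: the new line 76/400 = 19.0%, the legacy line 169/534 = 31.6% → the legacy line
The legacy line has the higher rate in all 3 groups.

the legacy line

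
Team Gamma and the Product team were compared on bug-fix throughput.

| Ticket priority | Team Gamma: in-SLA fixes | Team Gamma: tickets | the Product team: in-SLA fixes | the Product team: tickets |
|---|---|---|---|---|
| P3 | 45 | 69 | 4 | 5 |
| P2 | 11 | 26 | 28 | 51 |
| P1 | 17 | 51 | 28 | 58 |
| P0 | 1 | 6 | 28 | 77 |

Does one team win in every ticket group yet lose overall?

P3: Team Gamma 45/69 = 65.2%, the Product team 4/5 = 80.0% → the Product team
P2: Team Gamma 11/26 = 42.3%, the Product team 28/51 = 54.9% → the Product team
P1: Team Gamma 17/51 = 33.3%, the Product team 28/58 = 48.3% → the Product team
P0: Team Gamma 1/6 = 16.7%, the Product team 28/77 = 36.4% → the Product team
Overall: Team Gamma 74/152 = 48.7%, the Product team 88/191 = 46.1% → Team Gamma
The Product team wins each ticket group but Team Gamma wins overall — the comparison reverses. The Product team's tickets skew toward P0, which has a lower base rate.

Yes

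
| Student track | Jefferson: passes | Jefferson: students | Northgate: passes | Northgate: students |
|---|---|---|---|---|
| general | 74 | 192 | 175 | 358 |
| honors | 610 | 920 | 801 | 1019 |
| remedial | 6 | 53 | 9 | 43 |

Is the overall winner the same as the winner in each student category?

General: Jefferson 74/192 = 38.5%, Northgate 175/358 = 48.9% → Northgate
Honors: Jefferson 610/920 = 66.3%, Northgate 801/1019 = 78.6% → Northgate
Remedial: Jefferson 6/53 = 11.3%, Northgate 9/43 = 20.9% → Northgate
Overall: Jefferson 690/1165 = 59.2%, Northgate 985/1420 = 69.4% → Northgate
Northgate wins overall and in every student group — no reversal.

Yes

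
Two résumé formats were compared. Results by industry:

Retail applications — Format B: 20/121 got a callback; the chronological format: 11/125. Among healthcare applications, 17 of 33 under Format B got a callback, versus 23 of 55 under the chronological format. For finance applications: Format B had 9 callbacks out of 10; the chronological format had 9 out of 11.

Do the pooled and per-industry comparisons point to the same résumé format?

Yes

Retail: Format B 20/121 = 16.5%, the chronological format 11/125 = 8.8% → Format B
Healthcare: Format B 17/33 = 51.5%, the chronological format 23/55 = 41.8% → Format B
Finance: Format B 9/10 = 90.0%, the chronological format 9/11 = 81.8% → Format B
Overall: Format B 46/164 = 28.0%, the chronological format 43/191 = 22.5% → Format B
Format B wins overall and in every industry group — no reversal.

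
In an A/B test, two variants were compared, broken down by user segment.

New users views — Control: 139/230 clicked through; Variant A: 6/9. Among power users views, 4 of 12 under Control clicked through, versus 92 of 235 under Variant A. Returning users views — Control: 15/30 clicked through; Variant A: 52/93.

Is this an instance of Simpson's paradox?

New users: Control 139/230 = 60.4%, Variant A 6/9 = 66.7% → Variant A
Power users: Control 4/12 = 33.3%, Variant A 92/235 = 39.1% → Variant A
Returning users: Control 15/30 = 50.0%, Variant A 52/93 = 55.9% → Variant A
Overall: Control 158/272 = 58.1%, Variant A 150/337 = 44.5% → Control
Variant A wins each user group but Control wins overall — the comparison reverses. Variant A's views skew toward power users, which has a lower base rate.

Yes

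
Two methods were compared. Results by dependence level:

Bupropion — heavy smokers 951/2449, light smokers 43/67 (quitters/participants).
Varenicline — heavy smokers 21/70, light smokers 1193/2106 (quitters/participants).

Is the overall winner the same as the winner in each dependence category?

Heavy smokers: bupropion 951/2449 = 38.8%, varenicline 21/70 = 30.0% → bupropion
Light smokers: bupropion 43/67 = 64.2%, varenicline 1193/2106 = 56.6% → bupropion
Overall: bupropion 994/2516 = 39.5%, varenicline 1214/2176 = 55.8% → varenicline
Bupropion wins each dependence group but varenicline wins overall — the comparison reverses. Bupropion's participants skew toward heavy smokers, which has a lower base rate.

No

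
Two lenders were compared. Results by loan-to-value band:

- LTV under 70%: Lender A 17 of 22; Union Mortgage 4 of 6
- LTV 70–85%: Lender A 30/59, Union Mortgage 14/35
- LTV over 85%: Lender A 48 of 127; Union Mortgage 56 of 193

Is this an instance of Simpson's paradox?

No

LTV under 70%: Lender A 17/22 = 77.3%, Union Mortgage 4/6 = 66.7% → Lender A
LTV 70–85%: Lender A 30/59 = 50.8%, Union Mortgage 14/35 = 40.0% → Lender A
LTV over 85%: Lender A 48/127 = 37.8%, Union Mortgage 56/193 = 29.0% → Lender A
Overall: Lender A 95/208 = 45.7%, Union Mortgage 74/234 = 31.6% → Lender A
Lender A wins overall and in every loan-to-value group — no reversal.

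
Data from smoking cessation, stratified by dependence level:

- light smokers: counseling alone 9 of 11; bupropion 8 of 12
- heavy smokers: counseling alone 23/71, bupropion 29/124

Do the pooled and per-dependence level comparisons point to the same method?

Yes

Light smokers: counseling alone 9/11 = 81.8%, bupropion 8/12 = 66.7% → counseling alone
Heavy smokers: counseling alone 23/71 = 32.4%, bupropion 29/124 = 23.4% → counseling alone
Overall: counseling alone 32/82 = 39.0%, bupropion 37/136 = 27.2% → counseling alone
Counseling alone wins overall and in every dependence group — no reversal.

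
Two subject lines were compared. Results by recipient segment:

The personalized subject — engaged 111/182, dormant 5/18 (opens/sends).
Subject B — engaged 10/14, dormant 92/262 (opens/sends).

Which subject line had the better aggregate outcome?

the personalized subject

Engaged: the personalized subject 111/182 = 61.0%, Subject B 10/14 = 71.4% → Subject B
Dormant: the personalized subject 5/18 = 27.8%, Subject B 92/262 = 35.1% → Subject B
Overall: the personalized subject 116/200 = 58.0%, Subject B 102/276 = 37.0% → the personalized subject
(Subject B wins every recipient group but the personalized subject wins overall — Subject B's sends skew toward the low-rate dormant group.)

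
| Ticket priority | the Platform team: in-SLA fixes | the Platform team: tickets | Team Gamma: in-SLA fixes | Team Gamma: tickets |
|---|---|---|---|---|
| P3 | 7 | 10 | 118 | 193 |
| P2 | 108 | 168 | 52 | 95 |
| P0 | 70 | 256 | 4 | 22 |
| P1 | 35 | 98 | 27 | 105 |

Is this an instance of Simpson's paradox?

Yes

P3: the Platform team 7/10 = 70.0%, Team Gamma 118/193 = 61.1% → the Platform team
P2: the Platform team 108/168 = 64.3%, Team Gamma 52/95 = 54.7% → the Platform team
P0: the Platform team 70/256 = 27.3%, Team Gamma 4/22 = 18.2% → the Platform team
P1: the Platform team 35/98 = 35.7%, Team Gamma 27/105 = 25.7% → the Platform team
Overall: the Platform team 220/532 = 41.4%, Team Gamma 201/415 = 48.4% → Team Gamma
The Platform team wins each ticket group but Team Gamma wins overall — the comparison reverses. The Platform team's tickets skew toward P0, which has a lower base rate.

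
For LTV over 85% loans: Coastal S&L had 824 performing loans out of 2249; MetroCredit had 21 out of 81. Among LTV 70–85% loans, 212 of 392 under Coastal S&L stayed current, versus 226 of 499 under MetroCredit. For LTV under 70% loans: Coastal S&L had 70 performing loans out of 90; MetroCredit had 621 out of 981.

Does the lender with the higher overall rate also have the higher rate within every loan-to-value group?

No

LTV over 85%: Coastal S&L 824/2249 = 36.6%, MetroCredit 21/81 = 25.9% → Coastal S&L
LTV 70–85%: Coastal S&L 212/392 = 54.1%, MetroCredit 226/499 = 45.3% → Coastal S&L
LTV under 70%: Coastal S&L 70/90 = 77.8%, MetroCredit 621/981 = 63.3% → Coastal S&L
Overall: Coastal S&L 1106/2731 = 40.5%, MetroCredit 868/1561 = 55.6% → MetroCredit
Coastal S&L wins each loan-to-value group but MetroCredit wins overall — the comparison reverses. Coastal S&L's loans skew toward LTV over 85%, which has a lower base rate.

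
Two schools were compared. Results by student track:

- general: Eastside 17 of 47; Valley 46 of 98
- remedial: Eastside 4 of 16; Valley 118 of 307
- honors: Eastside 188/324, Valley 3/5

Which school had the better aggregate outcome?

Eastside

General: Eastside 17/47 = 36.2%, Valley 46/98 = 46.9% → Valley
Remedial: Eastside 4/16 = 25.0%, Valley 118/307 = 38.4% → Valley
Honors: Eastside 188/324 = 58.0%, Valley 3/5 = 60.0% → Valley
Overall: Eastside 209/387 = 54.0%, Valley 167/410 = 40.7% → Eastside
(Valley wins every student group but Eastside wins overall — Valley's students skew toward the low-rate remedial group.)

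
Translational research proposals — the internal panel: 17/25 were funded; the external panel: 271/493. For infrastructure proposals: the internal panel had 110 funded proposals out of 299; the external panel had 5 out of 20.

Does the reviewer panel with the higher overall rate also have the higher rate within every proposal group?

No

Translational research: the internal panel 17/25 = 68.0%, the external panel 271/493 = 55.0% → the internal panel
Infrastructure: the internal panel 110/299 = 36.8%, the external panel 5/20 = 25.0% → the internal panel
Overall: the internal panel 127/324 = 39.2%, the external panel 276/513 = 53.8% → the external panel
The internal panel wins each proposal group but the external panel wins overall — the comparison reverses. The internal panel's proposals skew toward infrastructure, which has a lower base rate.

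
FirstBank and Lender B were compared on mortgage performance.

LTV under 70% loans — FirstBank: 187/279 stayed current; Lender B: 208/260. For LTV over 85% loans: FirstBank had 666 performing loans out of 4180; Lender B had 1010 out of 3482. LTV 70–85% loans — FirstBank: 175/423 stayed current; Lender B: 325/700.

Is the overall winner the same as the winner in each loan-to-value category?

LTV under 70%: FirstBank 187/279 = 67.0%, Lender B 208/260 = 80.0% → Lender B
LTV over 85%: FirstBank 666/4180 = 15.9%, Lender B 1010/3482 = 29.0% → Lender B
LTV 70–85%: FirstBank 175/423 = 41.4%, Lender B 325/700 = 46.4% → Lender B
Overall: FirstBank 1028/4882 = 21.1%, Lender B 1543/4442 = 34.7% → Lender B
Lender B wins overall and in every loan-to-value group — no reversal.

Yes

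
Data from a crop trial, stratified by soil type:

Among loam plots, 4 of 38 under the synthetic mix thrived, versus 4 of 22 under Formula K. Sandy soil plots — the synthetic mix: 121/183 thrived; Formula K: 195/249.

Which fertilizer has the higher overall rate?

Formula K

Loam: the synthetic mix 4/38 = 10.5%, Formula K 4/22 = 18.2% → Formula K
Sandy soil: the synthetic mix 121/183 = 66.1%, Formula K 195/249 = 78.3% → Formula K
Overall: the synthetic mix 125/221 = 56.6%, Formula K 199/271 = 73.4% → Formula K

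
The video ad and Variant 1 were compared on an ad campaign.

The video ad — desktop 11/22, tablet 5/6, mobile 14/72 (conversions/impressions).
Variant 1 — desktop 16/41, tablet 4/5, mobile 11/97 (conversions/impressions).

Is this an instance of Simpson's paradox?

Desktop: the video ad 11/22 = 50.0%, Variant 1 16/41 = 39.0% → the video ad
Tablet: the video ad 5/6 = 83.3%, Variant 1 4/5 = 80.0% → the video ad
Mobile: the video ad 14/72 = 19.4%, Variant 1 11/97 = 11.3% → the video ad
Overall: the video ad 30/100 = 30.0%, Variant 1 31/143 = 21.7% → the video ad
The video ad wins overall and in every device group — no reversal.

No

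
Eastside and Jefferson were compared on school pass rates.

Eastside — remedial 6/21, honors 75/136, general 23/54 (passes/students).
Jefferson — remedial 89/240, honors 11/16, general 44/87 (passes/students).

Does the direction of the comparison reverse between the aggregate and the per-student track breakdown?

Yes

Remedial: Eastside 6/21 = 28.6%, Jefferson 89/240 = 37.1% → Jefferson
Honors: Eastside 75/136 = 55.1%, Jefferson 11/16 = 68.8% → Jefferson
General: Eastside 23/54 = 42.6%, Jefferson 44/87 = 50.6% → Jefferson
Overall: Eastside 104/211 = 49.3%, Jefferson 144/343 = 42.0% → Eastside
Jefferson wins each student group but Eastside wins overall — the comparison reverses. Jefferson's students skew toward remedial, which has a lower base rate.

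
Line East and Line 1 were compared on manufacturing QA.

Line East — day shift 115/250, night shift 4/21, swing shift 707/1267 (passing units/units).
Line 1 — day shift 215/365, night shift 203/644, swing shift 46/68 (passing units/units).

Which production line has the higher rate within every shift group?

Line 1

Day shift: Line East 115/250 = 46.0%, Line 1 215/365 = 58.9% → Line 1
Night shift: Line East 4/21 = 19.0%, Line 1 203/644 = 31.5% → Line 1
Swing shift: Line East 707/1267 = 55.8%, Line 1 46/68 = 67.6% → Line 1
Line 1 has the higher rate in all 3 groups.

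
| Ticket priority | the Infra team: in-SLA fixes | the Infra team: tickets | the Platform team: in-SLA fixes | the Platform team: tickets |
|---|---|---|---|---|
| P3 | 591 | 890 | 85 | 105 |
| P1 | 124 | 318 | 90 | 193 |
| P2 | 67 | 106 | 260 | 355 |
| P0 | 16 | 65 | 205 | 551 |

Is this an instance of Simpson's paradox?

P3: the Infra team 591/890 = 66.4%, the Platform team 85/105 = 81.0% → the Platform team
P1: the Infra team 124/318 = 39.0%, the Platform team 90/193 = 46.6% → the Platform team
P2: the Infra team 67/106 = 63.2%, the Platform team 260/355 = 73.2% → the Platform team
P0: the Infra team 16/65 = 24.6%, the Platform team 205/551 = 37.2% → the Platform team
Overall: the Infra team 798/1379 = 57.9%, the Platform team 640/1204 = 53.2% → the Infra team
The Platform team wins each ticket group but the Infra team wins overall — the comparison reverses. The Platform team's tickets skew toward P0, which has a lower base rate.

Yes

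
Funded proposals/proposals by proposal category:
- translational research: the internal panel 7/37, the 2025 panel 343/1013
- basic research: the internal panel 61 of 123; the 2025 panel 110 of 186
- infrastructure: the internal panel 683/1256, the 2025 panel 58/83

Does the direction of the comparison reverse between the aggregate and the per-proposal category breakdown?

Yes

Translational research: the internal panel 7/37 = 18.9%, the 2025 panel 343/1013 = 33.9% → the 2025 panel
Basic research: the internal panel 61/123 = 49.6%, the 2025 panel 110/186 = 59.1% → the 2025 panel
Infrastructure: the internal panel 683/1256 = 54.4%, the 2025 panel 58/83 = 69.9% → the 2025 panel
Overall: the internal panel 751/1416 = 53.0%, the 2025 panel 511/1282 = 39.9% → the internal panel
The 2025 panel wins each proposal group but the internal panel wins overall — the comparison reverses. The 2025 panel's proposals skew toward translational research, which has a lower base rate.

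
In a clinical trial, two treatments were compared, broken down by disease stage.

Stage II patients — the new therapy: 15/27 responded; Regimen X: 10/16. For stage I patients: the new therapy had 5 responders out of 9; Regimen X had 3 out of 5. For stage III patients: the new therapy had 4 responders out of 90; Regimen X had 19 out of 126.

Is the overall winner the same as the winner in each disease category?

Yes

Stage II: the new therapy 15/27 = 55.6%, Regimen X 10/16 = 62.5% → Regimen X
Stage I: the new therapy 5/9 = 55.6%, Regimen X 3/5 = 60.0% → Regimen X
Stage III: the new therapy 4/90 = 4.4%, Regimen X 19/126 = 15.1% → Regimen X
Overall: the new therapy 24/126 = 19.0%, Regimen X 32/147 = 21.8% → Regimen X
Regimen X wins overall and in every disease group — no reversal.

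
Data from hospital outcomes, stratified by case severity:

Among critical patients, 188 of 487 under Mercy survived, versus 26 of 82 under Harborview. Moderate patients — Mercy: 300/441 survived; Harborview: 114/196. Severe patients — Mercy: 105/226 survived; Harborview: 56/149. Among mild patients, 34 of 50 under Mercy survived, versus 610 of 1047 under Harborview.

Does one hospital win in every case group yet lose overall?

Critical: Mercy 188/487 = 38.6%, Harborview 26/82 = 31.7% → Mercy
Moderate: Mercy 300/441 = 68.0%, Harborview 114/196 = 58.2% → Mercy
Severe: Mercy 105/226 = 46.5%, Harborview 56/149 = 37.6% → Mercy
Mild: Mercy 34/50 = 68.0%, Harborview 610/1047 = 58.3% → Mercy
Overall: Mercy 627/1204 = 52.1%, Harborview 806/1474 = 54.7% → Harborview
Mercy wins each case group but Harborview wins overall — the comparison reverses. Mercy's patients skew toward critical, which has a lower base rate.

Yes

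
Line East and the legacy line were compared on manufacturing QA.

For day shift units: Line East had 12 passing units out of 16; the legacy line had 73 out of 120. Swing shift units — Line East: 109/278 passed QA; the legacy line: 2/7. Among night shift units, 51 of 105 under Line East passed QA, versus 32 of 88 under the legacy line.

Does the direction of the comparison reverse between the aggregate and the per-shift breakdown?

Yes

Day shift: Line East 12/16 = 75.0%, the legacy line 73/120 = 60.8% → Line East
Swing shift: Line East 109/278 = 39.2%, the legacy line 2/7 = 28.6% → Line East
Night shift: Line East 51/105 = 48.6%, the legacy line 32/88 = 36.4% → Line East
Overall: Line East 172/399 = 43.1%, the legacy line 107/215 = 49.8% → the legacy line
Line East wins each shift group but the legacy line wins overall — the comparison reverses. Line East's units skew toward swing shift, which has a lower base rate.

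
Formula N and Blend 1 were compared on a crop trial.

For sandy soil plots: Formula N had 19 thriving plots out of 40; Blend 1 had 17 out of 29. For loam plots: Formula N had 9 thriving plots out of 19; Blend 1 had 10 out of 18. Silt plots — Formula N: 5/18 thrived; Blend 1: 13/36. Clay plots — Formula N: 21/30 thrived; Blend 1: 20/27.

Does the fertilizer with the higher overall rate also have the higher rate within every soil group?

Yes

Sandy soil: Formula N 19/40 = 47.5%, Blend 1 17/29 = 58.6% → Blend 1
Loam: Formula N 9/19 = 47.4%, Blend 1 10/18 = 55.6% → Blend 1
Silt: Formula N 5/18 = 27.8%, Blend 1 13/36 = 36.1% → Blend 1
Clay: Formula N 21/30 = 70.0%, Blend 1 20/27 = 74.1% → Blend 1
Overall: Formula N 54/107 = 50.5%, Blend 1 60/110 = 54.5% → Blend 1
Blend 1 wins overall and in every soil group — no reversal.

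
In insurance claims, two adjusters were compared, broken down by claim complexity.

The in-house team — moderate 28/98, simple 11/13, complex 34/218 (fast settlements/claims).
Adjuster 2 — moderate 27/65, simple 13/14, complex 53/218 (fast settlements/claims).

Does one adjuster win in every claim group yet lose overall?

No

Moderate: the in-house team 28/98 = 28.6%, Adjuster 2 27/65 = 41.5% → Adjuster 2
Simple: the in-house team 11/13 = 84.6%, Adjuster 2 13/14 = 92.9% → Adjuster 2
Complex: the in-house team 34/218 = 15.6%, Adjuster 2 53/218 = 24.3% → Adjuster 2
Overall: the in-house team 73/329 = 22.2%, Adjuster 2 93/297 = 31.3% → Adjuster 2
Adjuster 2 wins overall and in every claim group — no reversal.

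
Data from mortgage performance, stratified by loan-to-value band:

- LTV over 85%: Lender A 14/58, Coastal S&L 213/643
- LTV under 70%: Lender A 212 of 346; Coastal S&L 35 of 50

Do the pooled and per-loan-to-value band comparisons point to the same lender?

LTV over 85%: Lender A 14/58 = 24.1%, Coastal S&L 213/643 = 33.1% → Coastal S&L
LTV under 70%: Lender A 212/346 = 61.3%, Coastal S&L 35/50 = 70.0% → Coastal S&L
Overall: Lender A 226/404 = 55.9%, Coastal S&L 248/693 = 35.8% → Lender A
Coastal S&L wins each loan-to-value group but Lender A wins overall — the comparison reverses. Coastal S&L's loans skew toward LTV over 85%, which has a lower base rate.

No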